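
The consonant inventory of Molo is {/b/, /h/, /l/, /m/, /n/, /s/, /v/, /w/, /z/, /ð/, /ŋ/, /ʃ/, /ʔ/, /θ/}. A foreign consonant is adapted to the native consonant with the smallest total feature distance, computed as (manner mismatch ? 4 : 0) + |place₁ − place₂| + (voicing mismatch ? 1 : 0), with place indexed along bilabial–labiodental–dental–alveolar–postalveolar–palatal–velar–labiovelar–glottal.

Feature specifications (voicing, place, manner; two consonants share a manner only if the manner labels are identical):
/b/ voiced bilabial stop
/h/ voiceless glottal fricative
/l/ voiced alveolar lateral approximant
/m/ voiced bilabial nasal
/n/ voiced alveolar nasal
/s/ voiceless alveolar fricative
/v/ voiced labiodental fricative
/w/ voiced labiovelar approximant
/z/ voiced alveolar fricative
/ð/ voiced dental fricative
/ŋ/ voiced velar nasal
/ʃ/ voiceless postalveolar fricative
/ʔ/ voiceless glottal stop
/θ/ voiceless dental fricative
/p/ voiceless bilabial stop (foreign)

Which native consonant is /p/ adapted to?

b

/b/ is closest: same manner (stop), place distance 0 (bilabial→bilabial), voicing differs (+1); total 1. Next closest is /m/ at distance 5.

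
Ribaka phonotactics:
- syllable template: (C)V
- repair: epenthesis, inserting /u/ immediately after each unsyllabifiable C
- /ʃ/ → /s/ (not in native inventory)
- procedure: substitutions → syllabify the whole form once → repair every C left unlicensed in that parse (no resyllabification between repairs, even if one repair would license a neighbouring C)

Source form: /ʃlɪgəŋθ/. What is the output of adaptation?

sulɪgəŋuθu

Substitution: /ʃ/ → /s/, giving /slɪgəŋθ/.
Under (C)V, the unsyllabifiable consonants are /s/, /ŋ/, /θ/ (no codas are permitted; onsets are limited to one consonant).
Each unlicensed consonant becomes the onset of a new syllable: /s/ → /su/, /ŋ/ → /ŋu/, /θ/ → /θu/.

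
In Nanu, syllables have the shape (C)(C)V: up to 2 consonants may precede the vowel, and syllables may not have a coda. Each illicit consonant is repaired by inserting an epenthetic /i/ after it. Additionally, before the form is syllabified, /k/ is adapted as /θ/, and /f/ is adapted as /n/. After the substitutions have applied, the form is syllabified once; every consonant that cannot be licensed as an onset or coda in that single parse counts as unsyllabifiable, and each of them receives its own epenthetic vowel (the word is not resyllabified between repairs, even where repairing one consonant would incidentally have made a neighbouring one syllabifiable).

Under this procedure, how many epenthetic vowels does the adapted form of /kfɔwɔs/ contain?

1

After substitution the input is /θnɔwɔs/.
The unsyllabifiable consonants are /s/; each receives one epenthetic vowel.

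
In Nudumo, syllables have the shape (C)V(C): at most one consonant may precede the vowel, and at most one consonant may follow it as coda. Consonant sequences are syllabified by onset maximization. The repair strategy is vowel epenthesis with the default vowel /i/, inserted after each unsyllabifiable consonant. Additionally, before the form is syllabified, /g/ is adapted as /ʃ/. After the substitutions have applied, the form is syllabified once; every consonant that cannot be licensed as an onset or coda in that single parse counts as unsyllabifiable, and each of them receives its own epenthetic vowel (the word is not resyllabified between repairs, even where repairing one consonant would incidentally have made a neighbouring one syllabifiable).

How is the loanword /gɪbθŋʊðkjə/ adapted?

Substitution: /g/ → /ʃ/, giving /ʃɪbθŋʊðkjə/.
The consonants /θ/, /k/ cannot be parsed into a legal (C)V(C) syllable (at most one coda consonant is licensed; onsets are limited to one consonant).
Each unlicensed consonant becomes the onset of a new syllable: /θ/ → /θi/, /k/ → /ki/.

ʃɪbθiŋʊðkijə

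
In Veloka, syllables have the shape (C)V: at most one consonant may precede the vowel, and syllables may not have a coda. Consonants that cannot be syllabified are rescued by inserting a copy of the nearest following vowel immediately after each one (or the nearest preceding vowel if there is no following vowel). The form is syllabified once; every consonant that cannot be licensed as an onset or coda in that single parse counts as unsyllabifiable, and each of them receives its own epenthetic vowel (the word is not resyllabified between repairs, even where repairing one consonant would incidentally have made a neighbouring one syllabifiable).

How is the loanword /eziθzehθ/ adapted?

eziθezeheθe

Under (C)V, the unsyllabifiable consonants are /θ/, /h/, /θ/ (no codas are permitted; onsets are limited to one consonant).
Epenthesis after each stranded consonant: /θ/ → /θe/, /h/ → /he/, /θ/ → /θe/.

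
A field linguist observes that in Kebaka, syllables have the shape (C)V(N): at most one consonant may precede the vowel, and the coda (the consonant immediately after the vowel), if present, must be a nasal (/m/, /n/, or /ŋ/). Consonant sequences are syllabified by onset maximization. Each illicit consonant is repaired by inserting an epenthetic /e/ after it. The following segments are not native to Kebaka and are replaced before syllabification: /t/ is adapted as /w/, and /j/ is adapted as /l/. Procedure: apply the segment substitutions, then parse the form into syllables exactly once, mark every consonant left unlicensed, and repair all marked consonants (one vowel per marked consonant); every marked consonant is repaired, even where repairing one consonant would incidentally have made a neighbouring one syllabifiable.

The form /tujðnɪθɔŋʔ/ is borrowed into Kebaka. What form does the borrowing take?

wuleðenɪθɔŋʔe

Substitution: /t/ → /w/, /j/ → /l/, giving /wulðnɪθɔŋʔ/.
Under (C)V(N), the unsyllabifiable consonants are /l/, /ð/, /ʔ/ (only a nasal (/m/, /n/, or /ŋ/) is licensed in coda position; onsets are limited to one consonant).
Epenthesis after each stranded consonant: /l/ → /le/, /ð/ → /ðe/, /ʔ/ → /ʔe/.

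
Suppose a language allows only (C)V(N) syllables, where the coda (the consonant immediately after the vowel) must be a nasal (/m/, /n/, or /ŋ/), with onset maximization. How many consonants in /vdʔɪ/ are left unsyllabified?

Under (C)V(N), the unsyllabifiable consonants are /v/, /d/ (only a nasal (/m/, /n/, or /ŋ/) is licensed in coda position; onsets are limited to one consonant).

2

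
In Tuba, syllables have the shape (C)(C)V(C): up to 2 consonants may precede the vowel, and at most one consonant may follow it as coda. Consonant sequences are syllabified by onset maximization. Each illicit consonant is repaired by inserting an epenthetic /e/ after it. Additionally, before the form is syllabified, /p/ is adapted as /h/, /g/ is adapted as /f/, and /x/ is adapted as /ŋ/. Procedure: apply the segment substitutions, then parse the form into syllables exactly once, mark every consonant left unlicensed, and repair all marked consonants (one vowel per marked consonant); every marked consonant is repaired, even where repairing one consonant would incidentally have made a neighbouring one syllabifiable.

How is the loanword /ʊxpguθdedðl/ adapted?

Substitution: /x/ → /ŋ/, /p/ → /h/, /g/ → /f/, giving /ʊŋhfuθdedðl/.
Under (C)(C)V(C), the unsyllabifiable consonants are /ð/, /l/ (at most one coda consonant is licensed; onsets may contain at most 2 consonants).
Inserting the epenthetic vowel yields /ð/ → /ðe/, /l/ → /le/.

ʊŋhfuθdedðele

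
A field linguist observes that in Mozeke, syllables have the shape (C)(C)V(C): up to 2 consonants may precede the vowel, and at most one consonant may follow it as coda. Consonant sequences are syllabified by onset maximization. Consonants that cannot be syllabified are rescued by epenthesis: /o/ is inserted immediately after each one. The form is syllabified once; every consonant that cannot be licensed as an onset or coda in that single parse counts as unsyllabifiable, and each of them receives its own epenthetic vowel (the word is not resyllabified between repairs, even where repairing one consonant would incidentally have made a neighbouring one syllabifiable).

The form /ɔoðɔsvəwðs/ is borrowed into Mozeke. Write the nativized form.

The consonants /ð/, /s/ cannot be parsed into a legal (C)(C)V(C) syllable (at most one coda consonant is licensed; onsets may contain at most 2 consonants).
Each unlicensed consonant becomes the onset of a new syllable: /ð/ → /ðo/, /s/ → /so/.

ɔoðɔsvəwðoso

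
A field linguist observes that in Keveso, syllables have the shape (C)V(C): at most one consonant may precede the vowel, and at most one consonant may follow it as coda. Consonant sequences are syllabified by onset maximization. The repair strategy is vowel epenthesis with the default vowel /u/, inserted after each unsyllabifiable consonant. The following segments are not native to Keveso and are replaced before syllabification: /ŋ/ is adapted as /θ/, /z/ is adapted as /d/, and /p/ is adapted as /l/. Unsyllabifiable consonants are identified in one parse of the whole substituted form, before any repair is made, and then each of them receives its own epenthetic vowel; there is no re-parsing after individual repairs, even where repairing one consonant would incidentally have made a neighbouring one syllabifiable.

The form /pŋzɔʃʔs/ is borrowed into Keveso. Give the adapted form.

Substitution: /p/ → /l/, /ŋ/ → /θ/, /z/ → /d/, giving /lθdɔʃʔs/.
The consonants /l/, /θ/, /ʔ/, /s/ cannot be parsed into a legal (C)V(C) syllable (at most one coda consonant is licensed; onsets are limited to one consonant).
Epenthesis after each stranded consonant: /l/ → /lu/, /θ/ → /θu/, /ʔ/ → /ʔu/, /s/ → /su/.

luθudɔʃʔusu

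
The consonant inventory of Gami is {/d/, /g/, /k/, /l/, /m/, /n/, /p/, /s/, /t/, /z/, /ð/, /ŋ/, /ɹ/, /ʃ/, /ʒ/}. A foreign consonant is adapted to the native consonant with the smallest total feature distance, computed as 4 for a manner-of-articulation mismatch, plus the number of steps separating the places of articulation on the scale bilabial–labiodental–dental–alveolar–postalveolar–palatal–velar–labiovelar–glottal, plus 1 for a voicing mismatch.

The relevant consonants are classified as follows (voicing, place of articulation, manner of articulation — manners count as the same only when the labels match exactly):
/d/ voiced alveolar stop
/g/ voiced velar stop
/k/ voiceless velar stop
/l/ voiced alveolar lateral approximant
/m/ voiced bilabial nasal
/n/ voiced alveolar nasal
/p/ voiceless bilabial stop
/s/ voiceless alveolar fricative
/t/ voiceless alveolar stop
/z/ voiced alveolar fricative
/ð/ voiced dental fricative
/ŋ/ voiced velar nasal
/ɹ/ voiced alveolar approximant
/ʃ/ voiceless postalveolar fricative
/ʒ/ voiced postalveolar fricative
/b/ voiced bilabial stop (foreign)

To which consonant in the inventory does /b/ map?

p

/p/ is closest: same manner (stop), place distance 0 (bilabial→bilabial), voicing differs (+1); total 1. Next closest is /d/ at distance 3.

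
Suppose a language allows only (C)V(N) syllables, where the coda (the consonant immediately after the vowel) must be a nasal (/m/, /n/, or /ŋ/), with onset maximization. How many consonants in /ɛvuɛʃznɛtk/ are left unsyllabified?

The consonants /ʃ/, /z/, /t/, /k/ cannot be parsed into a legal (C)V(N) syllable (only a nasal (/m/, /n/, or /ŋ/) is licensed in coda position; onsets are limited to one consonant).

4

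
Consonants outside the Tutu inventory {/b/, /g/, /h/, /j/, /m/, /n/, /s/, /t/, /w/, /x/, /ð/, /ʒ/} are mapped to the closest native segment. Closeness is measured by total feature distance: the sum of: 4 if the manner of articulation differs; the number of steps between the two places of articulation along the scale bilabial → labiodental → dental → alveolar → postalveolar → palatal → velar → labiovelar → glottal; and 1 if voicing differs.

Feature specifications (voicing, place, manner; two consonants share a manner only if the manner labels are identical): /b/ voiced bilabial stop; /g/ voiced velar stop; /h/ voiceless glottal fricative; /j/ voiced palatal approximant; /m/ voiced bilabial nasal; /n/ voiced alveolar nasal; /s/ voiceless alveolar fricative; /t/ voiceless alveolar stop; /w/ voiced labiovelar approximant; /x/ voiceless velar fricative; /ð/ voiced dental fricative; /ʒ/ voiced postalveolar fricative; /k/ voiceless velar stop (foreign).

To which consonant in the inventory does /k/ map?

g

/g/ is closest: same manner (stop), place distance 0 (velar→velar), voicing differs (+1); total 1. Next closest is /t/ at distance 3.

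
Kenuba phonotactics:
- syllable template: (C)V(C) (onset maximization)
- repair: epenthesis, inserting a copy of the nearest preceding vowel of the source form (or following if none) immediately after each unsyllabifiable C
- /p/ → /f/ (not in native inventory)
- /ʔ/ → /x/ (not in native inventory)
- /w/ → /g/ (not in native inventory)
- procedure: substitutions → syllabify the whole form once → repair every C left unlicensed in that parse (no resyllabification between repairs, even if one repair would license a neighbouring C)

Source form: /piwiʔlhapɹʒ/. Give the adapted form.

figixlihafɹaʒa

Substitution: /p/ → /f/, /w/ → /g/, /ʔ/ → /x/, giving /figixlhafɹʒ/.
The consonants /l/, /ɹ/, /ʒ/ cannot be parsed into a legal (C)V(C) syllable (at most one coda consonant is licensed; onsets are limited to one consonant).
Inserting the epenthetic vowel yields /l/ → /li/, /ɹ/ → /ɹa/, /ʒ/ → /ʒa/.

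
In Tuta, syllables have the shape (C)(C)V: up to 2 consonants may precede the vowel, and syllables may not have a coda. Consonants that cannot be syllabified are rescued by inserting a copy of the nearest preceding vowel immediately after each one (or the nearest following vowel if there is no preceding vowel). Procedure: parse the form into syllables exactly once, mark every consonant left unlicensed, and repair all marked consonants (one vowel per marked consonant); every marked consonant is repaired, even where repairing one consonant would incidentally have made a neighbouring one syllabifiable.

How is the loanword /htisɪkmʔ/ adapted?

htisɪkɪmɪʔɪ

Under (C)(C)V, the unsyllabifiable consonants are /k/, /m/, /ʔ/ (no codas are permitted; onsets may contain at most 2 consonants).
Epenthesis after each stranded consonant: /k/ → /kɪ/, /m/ → /mɪ/, /ʔ/ → /ʔɪ/.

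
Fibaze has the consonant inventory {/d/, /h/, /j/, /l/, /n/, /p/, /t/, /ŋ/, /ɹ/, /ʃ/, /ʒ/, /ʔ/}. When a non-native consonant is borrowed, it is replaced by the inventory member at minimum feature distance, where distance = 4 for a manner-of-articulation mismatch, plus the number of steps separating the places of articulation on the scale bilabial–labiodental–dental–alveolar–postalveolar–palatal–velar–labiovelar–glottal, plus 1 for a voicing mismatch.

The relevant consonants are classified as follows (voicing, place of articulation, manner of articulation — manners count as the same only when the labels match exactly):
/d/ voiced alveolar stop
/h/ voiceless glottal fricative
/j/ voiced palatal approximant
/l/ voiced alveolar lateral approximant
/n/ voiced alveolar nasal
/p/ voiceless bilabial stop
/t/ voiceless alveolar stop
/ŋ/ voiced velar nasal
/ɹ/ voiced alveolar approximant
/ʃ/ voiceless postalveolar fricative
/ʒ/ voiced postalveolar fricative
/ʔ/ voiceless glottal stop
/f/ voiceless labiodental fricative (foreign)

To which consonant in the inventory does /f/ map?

/ʃ/ is closest: same manner (fricative), place distance 3 (labiodental→postalveolar), same voicing; total 3. Next closest is /ʒ/ at distance 4.

ʃ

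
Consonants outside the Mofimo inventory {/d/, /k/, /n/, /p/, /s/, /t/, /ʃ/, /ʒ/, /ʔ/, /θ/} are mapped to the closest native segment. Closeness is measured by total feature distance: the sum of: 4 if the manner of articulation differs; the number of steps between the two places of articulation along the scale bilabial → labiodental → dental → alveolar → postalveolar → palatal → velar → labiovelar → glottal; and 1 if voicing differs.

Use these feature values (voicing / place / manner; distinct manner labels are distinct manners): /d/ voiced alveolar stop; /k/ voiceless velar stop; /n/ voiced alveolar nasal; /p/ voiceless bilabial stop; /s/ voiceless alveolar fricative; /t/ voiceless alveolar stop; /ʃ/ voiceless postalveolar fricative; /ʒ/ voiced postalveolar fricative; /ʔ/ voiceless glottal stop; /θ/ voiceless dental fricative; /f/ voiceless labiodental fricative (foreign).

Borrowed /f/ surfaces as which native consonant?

/θ/ is closest: same manner (fricative), place distance 1 (labiodental→dental), same voicing; total 1. Next closest is /s/ at distance 2.

θ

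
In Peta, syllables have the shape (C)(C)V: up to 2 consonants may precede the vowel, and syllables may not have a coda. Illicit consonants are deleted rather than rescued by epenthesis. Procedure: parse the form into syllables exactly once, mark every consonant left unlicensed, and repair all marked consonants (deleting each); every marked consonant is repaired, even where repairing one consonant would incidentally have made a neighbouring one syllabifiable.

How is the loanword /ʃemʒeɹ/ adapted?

ʃemʒe

Under (C)(C)V, the unsyllabifiable consonants are /ɹ/ (no codas are permitted; onsets may contain at most 2 consonants).
Deleting the stranded consonants removes /ɹ/.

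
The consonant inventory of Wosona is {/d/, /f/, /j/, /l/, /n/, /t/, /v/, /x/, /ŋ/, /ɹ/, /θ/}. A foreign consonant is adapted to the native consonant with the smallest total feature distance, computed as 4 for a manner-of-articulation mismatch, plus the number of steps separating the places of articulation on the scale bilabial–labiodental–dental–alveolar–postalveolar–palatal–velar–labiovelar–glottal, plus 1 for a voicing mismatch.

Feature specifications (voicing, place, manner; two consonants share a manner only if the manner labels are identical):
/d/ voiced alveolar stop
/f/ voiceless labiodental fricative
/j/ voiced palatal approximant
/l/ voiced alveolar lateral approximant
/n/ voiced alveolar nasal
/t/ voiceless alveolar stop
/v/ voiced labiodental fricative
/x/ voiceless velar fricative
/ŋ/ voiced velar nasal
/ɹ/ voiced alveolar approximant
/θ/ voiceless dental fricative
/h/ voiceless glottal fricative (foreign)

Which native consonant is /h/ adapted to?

/x/ is closest: same manner (fricative), place distance 2 (glottal→velar), same voicing; total 2. Next closest is /θ/ at distance 6.

x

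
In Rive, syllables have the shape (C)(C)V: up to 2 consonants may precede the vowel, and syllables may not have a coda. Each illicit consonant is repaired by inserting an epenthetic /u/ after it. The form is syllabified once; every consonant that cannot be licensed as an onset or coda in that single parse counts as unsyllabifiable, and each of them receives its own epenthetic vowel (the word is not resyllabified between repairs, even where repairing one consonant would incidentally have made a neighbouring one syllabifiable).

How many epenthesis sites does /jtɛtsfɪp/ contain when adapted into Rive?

2

The unsyllabifiable consonants are /t/, /p/; each receives one epenthetic vowel.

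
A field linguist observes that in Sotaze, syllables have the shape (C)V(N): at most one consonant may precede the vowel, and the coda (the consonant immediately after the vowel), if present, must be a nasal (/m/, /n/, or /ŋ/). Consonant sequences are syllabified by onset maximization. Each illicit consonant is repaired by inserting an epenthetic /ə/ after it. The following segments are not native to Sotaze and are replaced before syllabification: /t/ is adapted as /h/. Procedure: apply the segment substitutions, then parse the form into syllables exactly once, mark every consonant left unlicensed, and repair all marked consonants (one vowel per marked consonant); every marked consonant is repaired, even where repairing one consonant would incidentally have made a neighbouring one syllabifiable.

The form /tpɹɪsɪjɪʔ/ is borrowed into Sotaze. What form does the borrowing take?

Substitution: /t/ → /h/, giving /hpɹɪsɪjɪʔ/.
The consonants /h/, /p/, /ʔ/ cannot be parsed into a legal (C)V(N) syllable (only a nasal (/m/, /n/, or /ŋ/) is licensed in coda position; onsets are limited to one consonant).
Each unlicensed consonant becomes the onset of a new syllable: /h/ → /hə/, /p/ → /pə/, /ʔ/ → /ʔə/.

həpəɹɪsɪjɪʔə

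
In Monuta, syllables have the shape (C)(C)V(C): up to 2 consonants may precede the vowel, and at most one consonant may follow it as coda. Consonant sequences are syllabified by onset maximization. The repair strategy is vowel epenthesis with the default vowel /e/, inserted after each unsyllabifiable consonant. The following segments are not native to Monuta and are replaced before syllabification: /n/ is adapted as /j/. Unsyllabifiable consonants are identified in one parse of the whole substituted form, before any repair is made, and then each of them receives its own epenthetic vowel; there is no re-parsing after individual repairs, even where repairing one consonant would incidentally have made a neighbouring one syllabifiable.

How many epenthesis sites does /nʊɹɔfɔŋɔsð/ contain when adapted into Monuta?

1

After substitution the input is /jʊɹɔfɔŋɔsð/.
The unsyllabifiable consonants are /ð/; each receives one epenthetic vowel.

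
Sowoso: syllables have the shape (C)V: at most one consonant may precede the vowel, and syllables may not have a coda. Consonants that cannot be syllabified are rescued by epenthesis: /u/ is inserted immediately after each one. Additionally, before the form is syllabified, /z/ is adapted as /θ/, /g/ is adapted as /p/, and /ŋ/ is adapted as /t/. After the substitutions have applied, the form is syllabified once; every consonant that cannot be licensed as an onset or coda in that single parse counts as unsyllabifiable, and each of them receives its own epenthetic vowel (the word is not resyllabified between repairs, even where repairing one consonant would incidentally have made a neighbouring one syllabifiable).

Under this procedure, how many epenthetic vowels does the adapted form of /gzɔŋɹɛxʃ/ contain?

4

After substitution the input is /pθɔtɹɛxʃ/.
The unsyllabifiable consonants are /p/, /t/, /x/, /ʃ/; each receives one epenthetic vowel.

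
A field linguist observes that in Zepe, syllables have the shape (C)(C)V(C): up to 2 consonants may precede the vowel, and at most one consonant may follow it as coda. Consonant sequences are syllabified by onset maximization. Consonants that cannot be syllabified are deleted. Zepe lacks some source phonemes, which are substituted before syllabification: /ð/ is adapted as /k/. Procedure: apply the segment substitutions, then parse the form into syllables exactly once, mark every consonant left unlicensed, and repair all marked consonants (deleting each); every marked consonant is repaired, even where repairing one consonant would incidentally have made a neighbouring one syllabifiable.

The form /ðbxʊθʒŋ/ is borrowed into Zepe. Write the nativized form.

bxʊθ

Substitution: /ð/ → /k/, giving /kbxʊθʒŋ/.
Under (C)(C)V(C), the unsyllabifiable consonants are /k/, /ʒ/, /ŋ/ (at most one coda consonant is licensed; onsets may contain at most 2 consonants).
Deletion applies to /k/, /ʒ/, /ŋ/.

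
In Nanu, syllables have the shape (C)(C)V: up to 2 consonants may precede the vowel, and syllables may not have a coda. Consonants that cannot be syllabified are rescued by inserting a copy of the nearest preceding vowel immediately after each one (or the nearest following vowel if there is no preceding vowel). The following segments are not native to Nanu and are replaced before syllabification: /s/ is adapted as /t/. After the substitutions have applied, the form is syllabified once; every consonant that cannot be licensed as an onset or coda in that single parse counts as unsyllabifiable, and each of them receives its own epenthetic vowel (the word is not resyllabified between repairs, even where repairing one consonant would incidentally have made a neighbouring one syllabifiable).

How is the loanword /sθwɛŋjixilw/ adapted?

Substitution: /s/ → /t/, giving /tθwɛŋjixilw/.
The consonants /t/, /l/, /w/ cannot be parsed into a legal (C)(C)V syllable (no codas are permitted; onsets may contain at most 2 consonants).
Epenthesis after each stranded consonant: /t/ → /tɛ/, /l/ → /li/, /w/ → /wi/.

tɛθwɛŋjixiliwi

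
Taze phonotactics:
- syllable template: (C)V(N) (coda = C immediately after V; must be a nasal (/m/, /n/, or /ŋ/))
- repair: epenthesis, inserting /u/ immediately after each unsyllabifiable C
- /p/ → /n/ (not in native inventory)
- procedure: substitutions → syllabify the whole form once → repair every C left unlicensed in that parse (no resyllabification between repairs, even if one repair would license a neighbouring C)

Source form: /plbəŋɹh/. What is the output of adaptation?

Substitution: /p/ → /n/, giving /nlbəŋɹh/.
Under (C)V(N), the unsyllabifiable consonants are /n/, /l/, /ɹ/, /h/ (only a nasal (/m/, /n/, or /ŋ/) is licensed in coda position; onsets are limited to one consonant).
Epenthesis after each stranded consonant: /n/ → /nu/, /l/ → /lu/, /ɹ/ → /ɹu/, /h/ → /hu/.

nulubəŋɹuhu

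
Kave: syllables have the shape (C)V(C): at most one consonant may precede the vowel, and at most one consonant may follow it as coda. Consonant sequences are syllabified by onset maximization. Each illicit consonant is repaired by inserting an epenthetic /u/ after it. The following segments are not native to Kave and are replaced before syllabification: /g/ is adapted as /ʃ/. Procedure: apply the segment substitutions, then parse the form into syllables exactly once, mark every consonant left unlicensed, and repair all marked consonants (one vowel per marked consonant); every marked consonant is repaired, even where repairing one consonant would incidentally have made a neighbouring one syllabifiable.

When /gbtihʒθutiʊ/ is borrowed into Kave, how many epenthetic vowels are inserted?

After substitution the input is /ʃbtihʒθutiʊ/.
The unsyllabifiable consonants are /ʃ/, /b/, /ʒ/; each receives one epenthetic vowel.

3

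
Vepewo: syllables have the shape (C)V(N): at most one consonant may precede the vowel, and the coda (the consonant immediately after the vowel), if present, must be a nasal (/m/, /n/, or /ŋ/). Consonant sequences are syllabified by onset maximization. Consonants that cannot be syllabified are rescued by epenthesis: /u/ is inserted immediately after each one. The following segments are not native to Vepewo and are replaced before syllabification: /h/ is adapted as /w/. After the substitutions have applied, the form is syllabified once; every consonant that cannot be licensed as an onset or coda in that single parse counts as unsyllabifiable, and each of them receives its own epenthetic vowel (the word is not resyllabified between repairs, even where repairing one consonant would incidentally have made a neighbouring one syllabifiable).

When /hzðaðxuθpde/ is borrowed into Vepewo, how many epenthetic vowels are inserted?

5

After substitution the input is /wzðaðxuθpde/.
The unsyllabifiable consonants are /w/, /z/, /ð/, /θ/, /p/; each receives one epenthetic vowel.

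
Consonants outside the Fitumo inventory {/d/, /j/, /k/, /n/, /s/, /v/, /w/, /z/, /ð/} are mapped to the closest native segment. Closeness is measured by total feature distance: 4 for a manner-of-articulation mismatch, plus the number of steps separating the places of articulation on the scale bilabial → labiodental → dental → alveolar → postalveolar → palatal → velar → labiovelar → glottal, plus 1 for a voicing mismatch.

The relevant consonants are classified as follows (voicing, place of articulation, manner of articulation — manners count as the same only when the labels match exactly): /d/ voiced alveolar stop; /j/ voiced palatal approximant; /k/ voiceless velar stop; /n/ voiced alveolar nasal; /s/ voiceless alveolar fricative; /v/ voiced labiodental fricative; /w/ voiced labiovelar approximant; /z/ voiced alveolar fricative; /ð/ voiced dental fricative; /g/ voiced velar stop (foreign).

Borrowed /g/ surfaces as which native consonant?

k

/k/ is closest: same manner (stop), place distance 0 (velar→velar), voicing differs (+1); total 1. Next closest is /d/ at distance 3.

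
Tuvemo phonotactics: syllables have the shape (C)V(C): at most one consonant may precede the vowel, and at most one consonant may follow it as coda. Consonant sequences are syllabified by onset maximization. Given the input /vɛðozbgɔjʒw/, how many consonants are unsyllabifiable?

3

Syllabifying with onset maximization leaves /b/, /ʒ/, /w/ stranded (at most one coda consonant is licensed; onsets are limited to one consonant).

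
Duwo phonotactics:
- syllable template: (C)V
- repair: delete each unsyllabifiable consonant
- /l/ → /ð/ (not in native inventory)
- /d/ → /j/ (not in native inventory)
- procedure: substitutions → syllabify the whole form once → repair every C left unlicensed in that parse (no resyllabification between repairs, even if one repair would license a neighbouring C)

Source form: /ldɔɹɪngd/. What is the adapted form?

jɔɹɪ

Substitution: /l/ → /ð/, /d/ → /j/, giving /ðjɔɹɪngj/.
The consonants /ð/, /n/, /g/, /j/ cannot be parsed into a legal (C)V syllable (no codas are permitted; onsets are limited to one consonant).
Deleting the stranded consonants removes /ð/, /n/, /g/, /j/.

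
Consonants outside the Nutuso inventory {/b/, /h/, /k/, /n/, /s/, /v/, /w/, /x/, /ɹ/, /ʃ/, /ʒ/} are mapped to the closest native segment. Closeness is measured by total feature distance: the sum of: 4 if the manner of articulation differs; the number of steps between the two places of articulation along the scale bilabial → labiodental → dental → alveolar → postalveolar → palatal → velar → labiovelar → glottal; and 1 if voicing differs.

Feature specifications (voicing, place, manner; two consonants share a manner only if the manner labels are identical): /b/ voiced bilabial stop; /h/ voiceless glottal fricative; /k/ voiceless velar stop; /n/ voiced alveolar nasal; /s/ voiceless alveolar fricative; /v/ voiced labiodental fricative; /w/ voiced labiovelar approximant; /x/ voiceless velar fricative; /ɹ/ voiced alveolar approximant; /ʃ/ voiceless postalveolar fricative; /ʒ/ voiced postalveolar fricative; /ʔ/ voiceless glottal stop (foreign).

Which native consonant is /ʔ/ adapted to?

/k/ is closest: same manner (stop), place distance 2 (glottal→velar), same voicing; total 2. Next closest is /h/ at distance 4.

k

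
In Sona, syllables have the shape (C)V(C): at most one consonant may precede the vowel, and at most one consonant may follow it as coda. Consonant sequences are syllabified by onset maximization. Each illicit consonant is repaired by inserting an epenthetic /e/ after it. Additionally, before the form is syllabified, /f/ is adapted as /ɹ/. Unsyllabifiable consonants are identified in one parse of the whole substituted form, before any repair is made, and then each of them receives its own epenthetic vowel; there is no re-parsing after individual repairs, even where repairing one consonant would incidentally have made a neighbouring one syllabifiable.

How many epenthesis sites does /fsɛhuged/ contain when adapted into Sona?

After substitution the input is /ɹsɛhuged/.
The unsyllabifiable consonants are /ɹ/; each receives one epenthetic vowel.

1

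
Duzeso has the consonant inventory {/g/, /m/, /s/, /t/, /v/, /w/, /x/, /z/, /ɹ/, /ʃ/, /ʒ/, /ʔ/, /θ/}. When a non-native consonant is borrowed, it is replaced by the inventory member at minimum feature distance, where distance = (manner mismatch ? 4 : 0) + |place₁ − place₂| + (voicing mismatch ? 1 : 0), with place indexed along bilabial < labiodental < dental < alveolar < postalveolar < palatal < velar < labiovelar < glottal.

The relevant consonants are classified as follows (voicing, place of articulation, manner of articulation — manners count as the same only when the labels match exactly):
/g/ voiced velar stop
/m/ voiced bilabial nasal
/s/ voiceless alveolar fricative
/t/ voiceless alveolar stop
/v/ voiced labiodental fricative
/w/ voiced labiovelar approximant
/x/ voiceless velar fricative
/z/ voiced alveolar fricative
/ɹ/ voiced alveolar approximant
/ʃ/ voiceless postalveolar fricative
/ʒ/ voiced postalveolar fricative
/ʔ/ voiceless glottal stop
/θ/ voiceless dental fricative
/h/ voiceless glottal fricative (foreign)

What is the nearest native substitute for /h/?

x

/x/ is closest: same manner (fricative), place distance 2 (glottal→velar), same voicing; total 2. Next closest is /ʃ/ at distance 4.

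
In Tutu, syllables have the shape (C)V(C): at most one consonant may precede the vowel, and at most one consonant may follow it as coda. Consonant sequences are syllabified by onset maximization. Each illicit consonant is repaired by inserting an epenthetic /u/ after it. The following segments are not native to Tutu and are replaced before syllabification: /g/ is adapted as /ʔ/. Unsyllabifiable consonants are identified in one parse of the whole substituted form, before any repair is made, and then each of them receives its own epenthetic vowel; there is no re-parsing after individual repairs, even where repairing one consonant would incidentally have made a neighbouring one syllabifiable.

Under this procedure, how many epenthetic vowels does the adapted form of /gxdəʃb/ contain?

After substitution the input is /ʔxdəʃb/.
The unsyllabifiable consonants are /ʔ/, /x/, /b/; each receives one epenthetic vowel.

3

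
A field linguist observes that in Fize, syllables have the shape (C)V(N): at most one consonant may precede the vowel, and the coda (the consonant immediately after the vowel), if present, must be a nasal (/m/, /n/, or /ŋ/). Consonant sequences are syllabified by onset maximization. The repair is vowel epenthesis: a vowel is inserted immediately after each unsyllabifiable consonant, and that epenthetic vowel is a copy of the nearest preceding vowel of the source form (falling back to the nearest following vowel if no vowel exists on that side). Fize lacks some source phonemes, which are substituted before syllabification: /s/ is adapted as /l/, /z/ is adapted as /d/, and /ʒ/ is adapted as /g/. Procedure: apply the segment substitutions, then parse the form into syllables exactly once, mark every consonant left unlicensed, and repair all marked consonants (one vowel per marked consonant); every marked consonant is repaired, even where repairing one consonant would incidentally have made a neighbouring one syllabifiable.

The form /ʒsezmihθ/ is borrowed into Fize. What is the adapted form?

geledemihiθi

Substitution: /ʒ/ → /g/, /s/ → /l/, /z/ → /d/, giving /gledmihθ/.
The consonants /g/, /d/, /h/, /θ/ cannot be parsed into a legal (C)V(N) syllable (only a nasal (/m/, /n/, or /ŋ/) is licensed in coda position; onsets are limited to one consonant).
Each unlicensed consonant becomes the onset of a new syllable: /g/ → /ge/, /d/ → /de/, /h/ → /hi/, /θ/ → /θi/.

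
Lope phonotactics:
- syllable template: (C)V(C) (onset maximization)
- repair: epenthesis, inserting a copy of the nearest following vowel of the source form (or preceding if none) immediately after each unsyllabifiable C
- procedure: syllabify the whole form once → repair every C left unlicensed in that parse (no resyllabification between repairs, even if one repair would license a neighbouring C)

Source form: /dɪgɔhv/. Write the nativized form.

dɪgɔhvɔ

Under (C)V(C), the unsyllabifiable consonants are /v/ (at most one coda consonant is licensed; onsets are limited to one consonant).
Each unlicensed consonant becomes the onset of a new syllable: /v/ → /vɔ/.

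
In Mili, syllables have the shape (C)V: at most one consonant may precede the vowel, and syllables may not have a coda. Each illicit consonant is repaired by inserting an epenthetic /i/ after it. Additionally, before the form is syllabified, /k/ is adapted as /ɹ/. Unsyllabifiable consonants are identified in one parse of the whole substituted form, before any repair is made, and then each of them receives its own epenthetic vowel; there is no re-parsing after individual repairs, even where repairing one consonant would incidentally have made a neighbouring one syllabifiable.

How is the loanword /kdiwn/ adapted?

ɹidiwini

Substitution: /k/ → /ɹ/, giving /ɹdiwn/.
The consonants /ɹ/, /w/, /n/ cannot be parsed into a legal (C)V syllable (no codas are permitted; onsets are limited to one consonant).
Each unlicensed consonant becomes the onset of a new syllable: /ɹ/ → /ɹi/, /w/ → /wi/, /n/ → /ni/.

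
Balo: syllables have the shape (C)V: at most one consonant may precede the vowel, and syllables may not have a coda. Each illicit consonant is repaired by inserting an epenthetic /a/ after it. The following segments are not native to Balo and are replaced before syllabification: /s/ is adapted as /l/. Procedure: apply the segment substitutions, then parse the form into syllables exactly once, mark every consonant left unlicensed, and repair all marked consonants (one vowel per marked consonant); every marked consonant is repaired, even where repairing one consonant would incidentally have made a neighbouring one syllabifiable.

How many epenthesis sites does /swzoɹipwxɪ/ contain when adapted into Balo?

After substitution the input is /lwzoɹipwxɪ/.
The unsyllabifiable consonants are /l/, /w/, /p/, /w/; each receives one epenthetic vowel.

4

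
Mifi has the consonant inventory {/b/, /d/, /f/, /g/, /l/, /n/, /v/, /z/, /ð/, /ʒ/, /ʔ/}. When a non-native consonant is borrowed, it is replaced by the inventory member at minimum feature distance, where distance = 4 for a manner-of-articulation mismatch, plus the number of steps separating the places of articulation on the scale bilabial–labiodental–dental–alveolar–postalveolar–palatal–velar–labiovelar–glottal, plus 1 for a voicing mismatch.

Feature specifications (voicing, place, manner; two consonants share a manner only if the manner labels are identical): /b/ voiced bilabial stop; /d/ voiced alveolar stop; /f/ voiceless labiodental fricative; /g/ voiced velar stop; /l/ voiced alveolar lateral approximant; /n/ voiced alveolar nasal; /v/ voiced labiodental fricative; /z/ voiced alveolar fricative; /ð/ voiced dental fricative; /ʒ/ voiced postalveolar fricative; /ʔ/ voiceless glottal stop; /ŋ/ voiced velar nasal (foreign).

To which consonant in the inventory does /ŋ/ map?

n

/n/ is closest: same manner (nasal), place distance 3 (velar→alveolar), same voicing; total 3. Next closest is /g/ at distance 4.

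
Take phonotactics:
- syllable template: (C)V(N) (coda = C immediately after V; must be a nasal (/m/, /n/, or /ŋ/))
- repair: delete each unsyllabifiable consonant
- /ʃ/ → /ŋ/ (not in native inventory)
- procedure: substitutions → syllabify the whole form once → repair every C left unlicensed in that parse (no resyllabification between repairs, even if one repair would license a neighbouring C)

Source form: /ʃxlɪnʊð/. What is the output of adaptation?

lɪnʊ

Substitution: /ʃ/ → /ŋ/, giving /ŋxlɪnʊð/.
The consonants /ŋ/, /x/, /ð/ cannot be parsed into a legal (C)V(N) syllable (only a nasal (/m/, /n/, or /ŋ/) is licensed in coda position; onsets are limited to one consonant).
Deletion applies to /ŋ/, /x/, /ð/.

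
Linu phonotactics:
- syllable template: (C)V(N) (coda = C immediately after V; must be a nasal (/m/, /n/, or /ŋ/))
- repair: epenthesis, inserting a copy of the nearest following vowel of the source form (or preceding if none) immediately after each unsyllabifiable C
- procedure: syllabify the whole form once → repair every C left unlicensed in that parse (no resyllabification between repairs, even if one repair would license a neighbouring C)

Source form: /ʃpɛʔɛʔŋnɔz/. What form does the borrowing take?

ʃɛpɛʔɛʔɔŋɔnɔzɔ

The consonants /ʃ/, /ʔ/, /ŋ/, /z/ cannot be parsed into a legal (C)V(N) syllable (only a nasal (/m/, /n/, or /ŋ/) is licensed in coda position; onsets are limited to one consonant).
Each unlicensed consonant becomes the onset of a new syllable: /ʃ/ → /ʃɛ/, /ʔ/ → /ʔɔ/, /ŋ/ → /ŋɔ/, /z/ → /zɔ/.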